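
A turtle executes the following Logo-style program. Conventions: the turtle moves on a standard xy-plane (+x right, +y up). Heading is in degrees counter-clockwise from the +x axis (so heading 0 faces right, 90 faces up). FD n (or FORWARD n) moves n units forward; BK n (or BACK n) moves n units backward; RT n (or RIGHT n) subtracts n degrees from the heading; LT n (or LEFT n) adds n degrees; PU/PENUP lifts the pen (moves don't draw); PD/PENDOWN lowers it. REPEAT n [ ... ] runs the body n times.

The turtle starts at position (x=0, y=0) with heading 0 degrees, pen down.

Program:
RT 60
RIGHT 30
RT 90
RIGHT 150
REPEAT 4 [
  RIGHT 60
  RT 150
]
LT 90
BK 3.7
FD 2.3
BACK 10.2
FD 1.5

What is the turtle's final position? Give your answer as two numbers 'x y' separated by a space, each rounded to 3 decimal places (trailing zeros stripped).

Executing turtle program step by step:
Start: pos=(0,0), heading=0, pen down
RT 60: heading 0 -> 300
RT 30: heading 300 -> 270
RT 90: heading 270 -> 180
RT 150: heading 180 -> 30
REPEAT 4 [
  -- iteration 1/4 --
  RT 60: heading 30 -> 330
  RT 150: heading 330 -> 180
  -- iteration 2/4 --
  RT 60: heading 180 -> 120
  RT 150: heading 120 -> 330
  -- iteration 3/4 --
  RT 60: heading 330 -> 270
  RT 150: heading 270 -> 120
  -- iteration 4/4 --
  RT 60: heading 120 -> 60
  RT 150: heading 60 -> 270
]
LT 90: heading 270 -> 0
BK 3.7: (0,0) -> (-3.7,0) [heading=0, draw]
FD 2.3: (-3.7,0) -> (-1.4,0) [heading=0, draw]
BK 10.2: (-1.4,0) -> (-11.6,0) [heading=0, draw]
FD 1.5: (-11.6,0) -> (-10.1,0) [heading=0, draw]
Final: pos=(-10.1,0), heading=0, 4 segment(s) drawn

Answer: -10.1 0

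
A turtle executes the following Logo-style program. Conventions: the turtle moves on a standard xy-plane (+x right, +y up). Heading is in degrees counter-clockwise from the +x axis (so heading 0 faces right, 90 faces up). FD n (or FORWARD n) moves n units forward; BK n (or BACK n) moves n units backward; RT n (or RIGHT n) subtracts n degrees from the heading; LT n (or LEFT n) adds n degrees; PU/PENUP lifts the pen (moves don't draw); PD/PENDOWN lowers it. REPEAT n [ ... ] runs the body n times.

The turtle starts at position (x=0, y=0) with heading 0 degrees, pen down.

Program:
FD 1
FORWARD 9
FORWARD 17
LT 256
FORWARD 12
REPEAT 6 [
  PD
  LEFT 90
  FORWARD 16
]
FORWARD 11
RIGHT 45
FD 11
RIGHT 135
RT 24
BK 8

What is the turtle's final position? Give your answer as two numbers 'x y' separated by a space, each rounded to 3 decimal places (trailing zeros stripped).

Answer: 60.508 22.653

Derivation:
Executing turtle program step by step:
Start: pos=(0,0), heading=0, pen down
FD 1: (0,0) -> (1,0) [heading=0, draw]
FD 9: (1,0) -> (10,0) [heading=0, draw]
FD 17: (10,0) -> (27,0) [heading=0, draw]
LT 256: heading 0 -> 256
FD 12: (27,0) -> (24.097,-11.644) [heading=256, draw]
REPEAT 6 [
  -- iteration 1/6 --
  PD: pen down
  LT 90: heading 256 -> 346
  FD 16: (24.097,-11.644) -> (39.622,-15.514) [heading=346, draw]
  -- iteration 2/6 --
  PD: pen down
  LT 90: heading 346 -> 76
  FD 16: (39.622,-15.514) -> (43.492,0.01) [heading=76, draw]
  -- iteration 3/6 --
  PD: pen down
  LT 90: heading 76 -> 166
  FD 16: (43.492,0.01) -> (27.968,3.881) [heading=166, draw]
  -- iteration 4/6 --
  PD: pen down
  LT 90: heading 166 -> 256
  FD 16: (27.968,3.881) -> (24.097,-11.644) [heading=256, draw]
  -- iteration 5/6 --
  PD: pen down
  LT 90: heading 256 -> 346
  FD 16: (24.097,-11.644) -> (39.622,-15.514) [heading=346, draw]
  -- iteration 6/6 --
  PD: pen down
  LT 90: heading 346 -> 76
  FD 16: (39.622,-15.514) -> (43.492,0.01) [heading=76, draw]
]
FD 11: (43.492,0.01) -> (46.154,10.684) [heading=76, draw]
RT 45: heading 76 -> 31
FD 11: (46.154,10.684) -> (55.582,16.349) [heading=31, draw]
RT 135: heading 31 -> 256
RT 24: heading 256 -> 232
BK 8: (55.582,16.349) -> (60.508,22.653) [heading=232, draw]
Final: pos=(60.508,22.653), heading=232, 13 segment(s) drawn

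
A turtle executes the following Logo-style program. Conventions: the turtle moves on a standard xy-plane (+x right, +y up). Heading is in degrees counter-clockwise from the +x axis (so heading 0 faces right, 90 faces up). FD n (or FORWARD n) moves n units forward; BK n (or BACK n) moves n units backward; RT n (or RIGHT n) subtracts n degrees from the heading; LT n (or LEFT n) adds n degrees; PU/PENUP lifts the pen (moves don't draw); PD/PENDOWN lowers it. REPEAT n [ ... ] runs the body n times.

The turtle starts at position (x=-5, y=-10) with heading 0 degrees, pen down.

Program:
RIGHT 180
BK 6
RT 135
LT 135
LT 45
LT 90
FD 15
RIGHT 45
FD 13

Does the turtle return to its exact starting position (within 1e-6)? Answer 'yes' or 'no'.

Answer: no

Derivation:
Executing turtle program step by step:
Start: pos=(-5,-10), heading=0, pen down
RT 180: heading 0 -> 180
BK 6: (-5,-10) -> (1,-10) [heading=180, draw]
RT 135: heading 180 -> 45
LT 135: heading 45 -> 180
LT 45: heading 180 -> 225
LT 90: heading 225 -> 315
FD 15: (1,-10) -> (11.607,-20.607) [heading=315, draw]
RT 45: heading 315 -> 270
FD 13: (11.607,-20.607) -> (11.607,-33.607) [heading=270, draw]
Final: pos=(11.607,-33.607), heading=270, 3 segment(s) drawn

Start position: (-5, -10)
Final position: (11.607, -33.607)
Distance = 28.863; >= 1e-6 -> NOT closed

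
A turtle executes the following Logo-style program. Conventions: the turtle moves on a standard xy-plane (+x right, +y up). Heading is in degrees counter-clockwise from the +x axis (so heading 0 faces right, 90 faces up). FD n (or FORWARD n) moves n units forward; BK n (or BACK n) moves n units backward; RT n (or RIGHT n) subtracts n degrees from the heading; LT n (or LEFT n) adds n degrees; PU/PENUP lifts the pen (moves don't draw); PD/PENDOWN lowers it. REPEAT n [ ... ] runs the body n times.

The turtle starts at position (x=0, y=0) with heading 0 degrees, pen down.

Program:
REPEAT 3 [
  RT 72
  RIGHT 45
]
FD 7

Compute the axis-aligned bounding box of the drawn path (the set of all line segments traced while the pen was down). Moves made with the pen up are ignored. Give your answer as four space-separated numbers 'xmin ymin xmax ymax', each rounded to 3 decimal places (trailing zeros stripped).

Executing turtle program step by step:
Start: pos=(0,0), heading=0, pen down
REPEAT 3 [
  -- iteration 1/3 --
  RT 72: heading 0 -> 288
  RT 45: heading 288 -> 243
  -- iteration 2/3 --
  RT 72: heading 243 -> 171
  RT 45: heading 171 -> 126
  -- iteration 3/3 --
  RT 72: heading 126 -> 54
  RT 45: heading 54 -> 9
]
FD 7: (0,0) -> (6.914,1.095) [heading=9, draw]
Final: pos=(6.914,1.095), heading=9, 1 segment(s) drawn

Segment endpoints: x in {0, 6.914}, y in {0, 1.095}
xmin=0, ymin=0, xmax=6.914, ymax=1.095

Answer: 0 0 6.914 1.095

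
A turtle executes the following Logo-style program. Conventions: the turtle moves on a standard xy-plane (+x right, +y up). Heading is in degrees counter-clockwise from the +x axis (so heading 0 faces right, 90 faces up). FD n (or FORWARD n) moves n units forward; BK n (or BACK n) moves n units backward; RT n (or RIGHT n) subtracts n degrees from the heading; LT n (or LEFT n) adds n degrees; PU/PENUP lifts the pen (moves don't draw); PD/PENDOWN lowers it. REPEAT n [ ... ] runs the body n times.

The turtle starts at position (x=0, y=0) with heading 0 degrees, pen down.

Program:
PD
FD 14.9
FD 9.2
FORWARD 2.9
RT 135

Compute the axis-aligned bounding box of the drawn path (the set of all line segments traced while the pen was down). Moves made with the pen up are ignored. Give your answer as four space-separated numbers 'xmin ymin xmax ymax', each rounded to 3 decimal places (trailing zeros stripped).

Executing turtle program step by step:
Start: pos=(0,0), heading=0, pen down
PD: pen down
FD 14.9: (0,0) -> (14.9,0) [heading=0, draw]
FD 9.2: (14.9,0) -> (24.1,0) [heading=0, draw]
FD 2.9: (24.1,0) -> (27,0) [heading=0, draw]
RT 135: heading 0 -> 225
Final: pos=(27,0), heading=225, 3 segment(s) drawn

Segment endpoints: x in {0, 14.9, 24.1, 27}, y in {0}
xmin=0, ymin=0, xmax=27, ymax=0

Answer: 0 0 27 0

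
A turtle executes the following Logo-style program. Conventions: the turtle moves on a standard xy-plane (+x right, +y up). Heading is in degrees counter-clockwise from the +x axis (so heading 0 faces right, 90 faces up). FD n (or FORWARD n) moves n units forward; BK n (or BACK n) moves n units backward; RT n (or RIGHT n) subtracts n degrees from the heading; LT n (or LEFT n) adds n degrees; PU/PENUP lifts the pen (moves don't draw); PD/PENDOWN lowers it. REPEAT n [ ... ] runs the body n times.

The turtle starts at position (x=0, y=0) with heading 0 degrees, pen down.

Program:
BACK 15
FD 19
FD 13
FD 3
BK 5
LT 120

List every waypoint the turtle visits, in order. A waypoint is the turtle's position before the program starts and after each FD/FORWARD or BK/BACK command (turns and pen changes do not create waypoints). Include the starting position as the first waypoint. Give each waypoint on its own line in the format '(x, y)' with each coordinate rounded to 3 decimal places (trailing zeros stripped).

Answer: (0, 0)
(-15, 0)
(4, 0)
(17, 0)
(20, 0)
(15, 0)

Derivation:
Executing turtle program step by step:
Start: pos=(0,0), heading=0, pen down
BK 15: (0,0) -> (-15,0) [heading=0, draw]
FD 19: (-15,0) -> (4,0) [heading=0, draw]
FD 13: (4,0) -> (17,0) [heading=0, draw]
FD 3: (17,0) -> (20,0) [heading=0, draw]
BK 5: (20,0) -> (15,0) [heading=0, draw]
LT 120: heading 0 -> 120
Final: pos=(15,0), heading=120, 5 segment(s) drawn
Waypoints (6 total):
(0, 0)
(-15, 0)
(4, 0)
(17, 0)
(20, 0)
(15, 0)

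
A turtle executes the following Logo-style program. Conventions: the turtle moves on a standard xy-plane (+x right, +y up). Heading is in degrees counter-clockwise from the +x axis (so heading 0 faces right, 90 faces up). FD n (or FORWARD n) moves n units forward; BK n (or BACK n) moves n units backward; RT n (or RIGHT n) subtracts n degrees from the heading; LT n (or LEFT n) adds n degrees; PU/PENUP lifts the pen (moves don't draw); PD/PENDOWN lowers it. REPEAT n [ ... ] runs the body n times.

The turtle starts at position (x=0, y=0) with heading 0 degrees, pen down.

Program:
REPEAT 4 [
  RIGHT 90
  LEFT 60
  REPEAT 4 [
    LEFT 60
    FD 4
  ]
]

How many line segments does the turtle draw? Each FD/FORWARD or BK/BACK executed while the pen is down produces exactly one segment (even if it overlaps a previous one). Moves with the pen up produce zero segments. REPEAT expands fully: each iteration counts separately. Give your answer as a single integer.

Executing turtle program step by step:
Start: pos=(0,0), heading=0, pen down
REPEAT 4 [
  -- iteration 1/4 --
  RT 90: heading 0 -> 270
  LT 60: heading 270 -> 330
  REPEAT 4 [
    -- iteration 1/4 --
    LT 60: heading 330 -> 30
    FD 4: (0,0) -> (3.464,2) [heading=30, draw]
    -- iteration 2/4 --
    LT 60: heading 30 -> 90
    FD 4: (3.464,2) -> (3.464,6) [heading=90, draw]
    -- iteration 3/4 --
    LT 60: heading 90 -> 150
    FD 4: (3.464,6) -> (0,8) [heading=150, draw]
    -- iteration 4/4 --
    LT 60: heading 150 -> 210
    FD 4: (0,8) -> (-3.464,6) [heading=210, draw]
  ]
  -- iteration 2/4 --
  RT 90: heading 210 -> 120
  LT 60: heading 120 -> 180
  REPEAT 4 [
    -- iteration 1/4 --
    LT 60: heading 180 -> 240
    FD 4: (-3.464,6) -> (-5.464,2.536) [heading=240, draw]
    -- iteration 2/4 --
    LT 60: heading 240 -> 300
    FD 4: (-5.464,2.536) -> (-3.464,-0.928) [heading=300, draw]
    -- iteration 3/4 --
    LT 60: heading 300 -> 0
    FD 4: (-3.464,-0.928) -> (0.536,-0.928) [heading=0, draw]
    -- iteration 4/4 --
    LT 60: heading 0 -> 60
    FD 4: (0.536,-0.928) -> (2.536,2.536) [heading=60, draw]
  ]
  -- iteration 3/4 --
  RT 90: heading 60 -> 330
  LT 60: heading 330 -> 30
  REPEAT 4 [
    -- iteration 1/4 --
    LT 60: heading 30 -> 90
    FD 4: (2.536,2.536) -> (2.536,6.536) [heading=90, draw]
    -- iteration 2/4 --
    LT 60: heading 90 -> 150
    FD 4: (2.536,6.536) -> (-0.928,8.536) [heading=150, draw]
    -- iteration 3/4 --
    LT 60: heading 150 -> 210
    FD 4: (-0.928,8.536) -> (-4.392,6.536) [heading=210, draw]
    -- iteration 4/4 --
    LT 60: heading 210 -> 270
    FD 4: (-4.392,6.536) -> (-4.392,2.536) [heading=270, draw]
  ]
  -- iteration 4/4 --
  RT 90: heading 270 -> 180
  LT 60: heading 180 -> 240
  REPEAT 4 [
    -- iteration 1/4 --
    LT 60: heading 240 -> 300
    FD 4: (-4.392,2.536) -> (-2.392,-0.928) [heading=300, draw]
    -- iteration 2/4 --
    LT 60: heading 300 -> 0
    FD 4: (-2.392,-0.928) -> (1.608,-0.928) [heading=0, draw]
    -- iteration 3/4 --
    LT 60: heading 0 -> 60
    FD 4: (1.608,-0.928) -> (3.608,2.536) [heading=60, draw]
    -- iteration 4/4 --
    LT 60: heading 60 -> 120
    FD 4: (3.608,2.536) -> (1.608,6) [heading=120, draw]
  ]
]
Final: pos=(1.608,6), heading=120, 16 segment(s) drawn
Segments drawn: 16

Answer: 16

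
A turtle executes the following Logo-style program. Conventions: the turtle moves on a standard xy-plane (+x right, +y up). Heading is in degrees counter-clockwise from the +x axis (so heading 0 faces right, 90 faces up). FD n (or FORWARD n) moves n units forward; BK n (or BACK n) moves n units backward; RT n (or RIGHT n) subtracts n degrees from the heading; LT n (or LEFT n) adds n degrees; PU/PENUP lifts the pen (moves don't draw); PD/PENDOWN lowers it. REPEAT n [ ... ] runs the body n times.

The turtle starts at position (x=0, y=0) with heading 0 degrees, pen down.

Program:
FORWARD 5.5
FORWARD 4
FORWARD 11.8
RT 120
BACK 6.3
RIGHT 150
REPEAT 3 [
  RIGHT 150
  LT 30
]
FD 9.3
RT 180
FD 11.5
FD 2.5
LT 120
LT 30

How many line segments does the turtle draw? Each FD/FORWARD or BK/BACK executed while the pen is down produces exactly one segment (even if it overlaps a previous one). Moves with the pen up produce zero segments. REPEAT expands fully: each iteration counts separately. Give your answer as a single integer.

Executing turtle program step by step:
Start: pos=(0,0), heading=0, pen down
FD 5.5: (0,0) -> (5.5,0) [heading=0, draw]
FD 4: (5.5,0) -> (9.5,0) [heading=0, draw]
FD 11.8: (9.5,0) -> (21.3,0) [heading=0, draw]
RT 120: heading 0 -> 240
BK 6.3: (21.3,0) -> (24.45,5.456) [heading=240, draw]
RT 150: heading 240 -> 90
REPEAT 3 [
  -- iteration 1/3 --
  RT 150: heading 90 -> 300
  LT 30: heading 300 -> 330
  -- iteration 2/3 --
  RT 150: heading 330 -> 180
  LT 30: heading 180 -> 210
  -- iteration 3/3 --
  RT 150: heading 210 -> 60
  LT 30: heading 60 -> 90
]
FD 9.3: (24.45,5.456) -> (24.45,14.756) [heading=90, draw]
RT 180: heading 90 -> 270
FD 11.5: (24.45,14.756) -> (24.45,3.256) [heading=270, draw]
FD 2.5: (24.45,3.256) -> (24.45,0.756) [heading=270, draw]
LT 120: heading 270 -> 30
LT 30: heading 30 -> 60
Final: pos=(24.45,0.756), heading=60, 7 segment(s) drawn
Segments drawn: 7

Answer: 7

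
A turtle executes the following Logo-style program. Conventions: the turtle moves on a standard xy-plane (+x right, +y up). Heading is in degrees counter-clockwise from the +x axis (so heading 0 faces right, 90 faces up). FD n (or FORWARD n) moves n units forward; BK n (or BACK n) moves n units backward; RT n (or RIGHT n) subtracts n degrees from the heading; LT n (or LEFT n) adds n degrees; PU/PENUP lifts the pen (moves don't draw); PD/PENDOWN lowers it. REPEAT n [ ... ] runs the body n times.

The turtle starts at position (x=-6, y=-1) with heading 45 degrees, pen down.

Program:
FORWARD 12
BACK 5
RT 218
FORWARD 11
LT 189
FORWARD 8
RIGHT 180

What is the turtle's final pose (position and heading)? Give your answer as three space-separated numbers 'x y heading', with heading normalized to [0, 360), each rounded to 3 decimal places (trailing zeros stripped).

Executing turtle program step by step:
Start: pos=(-6,-1), heading=45, pen down
FD 12: (-6,-1) -> (2.485,7.485) [heading=45, draw]
BK 5: (2.485,7.485) -> (-1.05,3.95) [heading=45, draw]
RT 218: heading 45 -> 187
FD 11: (-1.05,3.95) -> (-11.968,2.609) [heading=187, draw]
LT 189: heading 187 -> 16
FD 8: (-11.968,2.609) -> (-4.278,4.814) [heading=16, draw]
RT 180: heading 16 -> 196
Final: pos=(-4.278,4.814), heading=196, 4 segment(s) drawn

Answer: -4.278 4.814 196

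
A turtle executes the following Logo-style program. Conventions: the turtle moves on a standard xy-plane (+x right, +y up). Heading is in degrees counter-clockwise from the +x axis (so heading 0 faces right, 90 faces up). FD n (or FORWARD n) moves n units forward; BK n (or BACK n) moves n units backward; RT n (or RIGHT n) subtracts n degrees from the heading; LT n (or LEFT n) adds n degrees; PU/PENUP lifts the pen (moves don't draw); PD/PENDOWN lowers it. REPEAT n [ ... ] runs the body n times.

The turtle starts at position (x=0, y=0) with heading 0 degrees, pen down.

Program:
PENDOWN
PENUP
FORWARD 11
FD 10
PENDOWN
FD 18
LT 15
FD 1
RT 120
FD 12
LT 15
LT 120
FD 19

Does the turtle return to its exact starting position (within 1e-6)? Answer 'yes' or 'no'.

Answer: no

Derivation:
Executing turtle program step by step:
Start: pos=(0,0), heading=0, pen down
PD: pen down
PU: pen up
FD 11: (0,0) -> (11,0) [heading=0, move]
FD 10: (11,0) -> (21,0) [heading=0, move]
PD: pen down
FD 18: (21,0) -> (39,0) [heading=0, draw]
LT 15: heading 0 -> 15
FD 1: (39,0) -> (39.966,0.259) [heading=15, draw]
RT 120: heading 15 -> 255
FD 12: (39.966,0.259) -> (36.86,-11.332) [heading=255, draw]
LT 15: heading 255 -> 270
LT 120: heading 270 -> 30
FD 19: (36.86,-11.332) -> (53.315,-1.832) [heading=30, draw]
Final: pos=(53.315,-1.832), heading=30, 4 segment(s) drawn

Start position: (0, 0)
Final position: (53.315, -1.832)
Distance = 53.346; >= 1e-6 -> NOT closed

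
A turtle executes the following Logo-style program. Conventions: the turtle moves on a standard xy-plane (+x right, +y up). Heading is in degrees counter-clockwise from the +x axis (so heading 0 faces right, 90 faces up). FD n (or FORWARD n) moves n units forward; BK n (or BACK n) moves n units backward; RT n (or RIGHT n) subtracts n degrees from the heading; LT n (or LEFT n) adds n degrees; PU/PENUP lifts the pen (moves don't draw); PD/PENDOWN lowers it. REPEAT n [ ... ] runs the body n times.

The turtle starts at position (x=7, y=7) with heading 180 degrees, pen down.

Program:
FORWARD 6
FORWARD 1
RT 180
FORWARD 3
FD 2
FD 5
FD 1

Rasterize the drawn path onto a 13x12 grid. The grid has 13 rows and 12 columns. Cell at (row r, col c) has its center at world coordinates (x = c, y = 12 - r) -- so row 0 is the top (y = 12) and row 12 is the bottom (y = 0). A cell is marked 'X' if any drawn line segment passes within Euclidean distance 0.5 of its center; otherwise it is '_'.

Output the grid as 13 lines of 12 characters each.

Segment 0: (7,7) -> (1,7)
Segment 1: (1,7) -> (0,7)
Segment 2: (0,7) -> (3,7)
Segment 3: (3,7) -> (5,7)
Segment 4: (5,7) -> (10,7)
Segment 5: (10,7) -> (11,7)

Answer: ____________
____________
____________
____________
____________
XXXXXXXXXXXX
____________
____________
____________
____________
____________
____________
____________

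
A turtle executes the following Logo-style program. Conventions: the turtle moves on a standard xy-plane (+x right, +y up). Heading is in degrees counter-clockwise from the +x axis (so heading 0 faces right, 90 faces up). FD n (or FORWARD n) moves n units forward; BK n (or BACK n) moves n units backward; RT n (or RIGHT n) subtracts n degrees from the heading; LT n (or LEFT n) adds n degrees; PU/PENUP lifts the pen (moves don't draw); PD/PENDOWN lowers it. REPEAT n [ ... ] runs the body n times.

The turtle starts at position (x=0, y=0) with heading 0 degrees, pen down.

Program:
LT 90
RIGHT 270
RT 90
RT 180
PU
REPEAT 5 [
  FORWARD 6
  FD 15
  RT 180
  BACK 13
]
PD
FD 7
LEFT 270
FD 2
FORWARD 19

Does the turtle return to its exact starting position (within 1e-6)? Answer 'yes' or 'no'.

Executing turtle program step by step:
Start: pos=(0,0), heading=0, pen down
LT 90: heading 0 -> 90
RT 270: heading 90 -> 180
RT 90: heading 180 -> 90
RT 180: heading 90 -> 270
PU: pen up
REPEAT 5 [
  -- iteration 1/5 --
  FD 6: (0,0) -> (0,-6) [heading=270, move]
  FD 15: (0,-6) -> (0,-21) [heading=270, move]
  RT 180: heading 270 -> 90
  BK 13: (0,-21) -> (0,-34) [heading=90, move]
  -- iteration 2/5 --
  FD 6: (0,-34) -> (0,-28) [heading=90, move]
  FD 15: (0,-28) -> (0,-13) [heading=90, move]
  RT 180: heading 90 -> 270
  BK 13: (0,-13) -> (0,0) [heading=270, move]
  -- iteration 3/5 --
  FD 6: (0,0) -> (0,-6) [heading=270, move]
  FD 15: (0,-6) -> (0,-21) [heading=270, move]
  RT 180: heading 270 -> 90
  BK 13: (0,-21) -> (0,-34) [heading=90, move]
  -- iteration 4/5 --
  FD 6: (0,-34) -> (0,-28) [heading=90, move]
  FD 15: (0,-28) -> (0,-13) [heading=90, move]
  RT 180: heading 90 -> 270
  BK 13: (0,-13) -> (0,0) [heading=270, move]
  -- iteration 5/5 --
  FD 6: (0,0) -> (0,-6) [heading=270, move]
  FD 15: (0,-6) -> (0,-21) [heading=270, move]
  RT 180: heading 270 -> 90
  BK 13: (0,-21) -> (0,-34) [heading=90, move]
]
PD: pen down
FD 7: (0,-34) -> (0,-27) [heading=90, draw]
LT 270: heading 90 -> 0
FD 2: (0,-27) -> (2,-27) [heading=0, draw]
FD 19: (2,-27) -> (21,-27) [heading=0, draw]
Final: pos=(21,-27), heading=0, 3 segment(s) drawn

Start position: (0, 0)
Final position: (21, -27)
Distance = 34.205; >= 1e-6 -> NOT closed

Answer: no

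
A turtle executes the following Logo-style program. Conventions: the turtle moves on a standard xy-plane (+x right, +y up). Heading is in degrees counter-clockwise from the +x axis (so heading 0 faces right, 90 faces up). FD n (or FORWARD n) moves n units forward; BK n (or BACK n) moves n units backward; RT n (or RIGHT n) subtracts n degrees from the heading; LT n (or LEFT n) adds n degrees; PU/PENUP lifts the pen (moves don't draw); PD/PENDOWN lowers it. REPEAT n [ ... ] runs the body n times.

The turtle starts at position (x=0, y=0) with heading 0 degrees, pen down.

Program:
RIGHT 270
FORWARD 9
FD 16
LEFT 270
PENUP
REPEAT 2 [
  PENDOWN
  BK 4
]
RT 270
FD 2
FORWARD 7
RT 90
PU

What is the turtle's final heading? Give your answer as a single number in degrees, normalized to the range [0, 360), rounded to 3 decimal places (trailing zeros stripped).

Executing turtle program step by step:
Start: pos=(0,0), heading=0, pen down
RT 270: heading 0 -> 90
FD 9: (0,0) -> (0,9) [heading=90, draw]
FD 16: (0,9) -> (0,25) [heading=90, draw]
LT 270: heading 90 -> 0
PU: pen up
REPEAT 2 [
  -- iteration 1/2 --
  PD: pen down
  BK 4: (0,25) -> (-4,25) [heading=0, draw]
  -- iteration 2/2 --
  PD: pen down
  BK 4: (-4,25) -> (-8,25) [heading=0, draw]
]
RT 270: heading 0 -> 90
FD 2: (-8,25) -> (-8,27) [heading=90, draw]
FD 7: (-8,27) -> (-8,34) [heading=90, draw]
RT 90: heading 90 -> 0
PU: pen up
Final: pos=(-8,34), heading=0, 6 segment(s) drawn

Answer: 0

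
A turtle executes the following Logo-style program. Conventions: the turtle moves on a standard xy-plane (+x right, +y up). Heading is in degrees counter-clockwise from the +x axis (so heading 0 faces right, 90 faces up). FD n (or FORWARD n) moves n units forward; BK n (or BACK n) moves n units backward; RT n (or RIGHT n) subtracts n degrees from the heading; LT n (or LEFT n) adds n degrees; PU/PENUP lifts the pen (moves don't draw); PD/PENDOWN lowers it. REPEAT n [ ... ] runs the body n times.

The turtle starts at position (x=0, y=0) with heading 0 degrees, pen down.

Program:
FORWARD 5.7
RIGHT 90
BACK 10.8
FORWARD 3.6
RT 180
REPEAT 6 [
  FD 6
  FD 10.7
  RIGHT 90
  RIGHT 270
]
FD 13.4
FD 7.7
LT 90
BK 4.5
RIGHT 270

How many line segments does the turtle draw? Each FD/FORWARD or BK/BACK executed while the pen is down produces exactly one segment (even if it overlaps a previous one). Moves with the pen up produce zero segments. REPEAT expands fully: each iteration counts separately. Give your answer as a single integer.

Answer: 18

Derivation:
Executing turtle program step by step:
Start: pos=(0,0), heading=0, pen down
FD 5.7: (0,0) -> (5.7,0) [heading=0, draw]
RT 90: heading 0 -> 270
BK 10.8: (5.7,0) -> (5.7,10.8) [heading=270, draw]
FD 3.6: (5.7,10.8) -> (5.7,7.2) [heading=270, draw]
RT 180: heading 270 -> 90
REPEAT 6 [
  -- iteration 1/6 --
  FD 6: (5.7,7.2) -> (5.7,13.2) [heading=90, draw]
  FD 10.7: (5.7,13.2) -> (5.7,23.9) [heading=90, draw]
  RT 90: heading 90 -> 0
  RT 270: heading 0 -> 90
  -- iteration 2/6 --
  FD 6: (5.7,23.9) -> (5.7,29.9) [heading=90, draw]
  FD 10.7: (5.7,29.9) -> (5.7,40.6) [heading=90, draw]
  RT 90: heading 90 -> 0
  RT 270: heading 0 -> 90
  -- iteration 3/6 --
  FD 6: (5.7,40.6) -> (5.7,46.6) [heading=90, draw]
  FD 10.7: (5.7,46.6) -> (5.7,57.3) [heading=90, draw]
  RT 90: heading 90 -> 0
  RT 270: heading 0 -> 90
  -- iteration 4/6 --
  FD 6: (5.7,57.3) -> (5.7,63.3) [heading=90, draw]
  FD 10.7: (5.7,63.3) -> (5.7,74) [heading=90, draw]
  RT 90: heading 90 -> 0
  RT 270: heading 0 -> 90
  -- iteration 5/6 --
  FD 6: (5.7,74) -> (5.7,80) [heading=90, draw]
  FD 10.7: (5.7,80) -> (5.7,90.7) [heading=90, draw]
  RT 90: heading 90 -> 0
  RT 270: heading 0 -> 90
  -- iteration 6/6 --
  FD 6: (5.7,90.7) -> (5.7,96.7) [heading=90, draw]
  FD 10.7: (5.7,96.7) -> (5.7,107.4) [heading=90, draw]
  RT 90: heading 90 -> 0
  RT 270: heading 0 -> 90
]
FD 13.4: (5.7,107.4) -> (5.7,120.8) [heading=90, draw]
FD 7.7: (5.7,120.8) -> (5.7,128.5) [heading=90, draw]
LT 90: heading 90 -> 180
BK 4.5: (5.7,128.5) -> (10.2,128.5) [heading=180, draw]
RT 270: heading 180 -> 270
Final: pos=(10.2,128.5), heading=270, 18 segment(s) drawn
Segments drawn: 18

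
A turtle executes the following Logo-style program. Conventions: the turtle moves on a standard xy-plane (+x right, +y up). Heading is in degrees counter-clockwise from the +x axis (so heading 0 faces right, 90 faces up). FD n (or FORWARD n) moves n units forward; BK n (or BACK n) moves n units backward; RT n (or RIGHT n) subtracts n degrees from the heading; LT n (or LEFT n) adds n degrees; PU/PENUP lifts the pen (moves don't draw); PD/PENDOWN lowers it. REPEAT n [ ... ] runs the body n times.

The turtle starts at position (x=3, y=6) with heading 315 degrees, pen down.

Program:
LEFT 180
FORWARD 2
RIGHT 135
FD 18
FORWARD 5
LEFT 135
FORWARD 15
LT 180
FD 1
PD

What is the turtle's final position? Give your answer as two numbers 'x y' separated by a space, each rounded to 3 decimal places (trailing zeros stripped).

Executing turtle program step by step:
Start: pos=(3,6), heading=315, pen down
LT 180: heading 315 -> 135
FD 2: (3,6) -> (1.586,7.414) [heading=135, draw]
RT 135: heading 135 -> 0
FD 18: (1.586,7.414) -> (19.586,7.414) [heading=0, draw]
FD 5: (19.586,7.414) -> (24.586,7.414) [heading=0, draw]
LT 135: heading 0 -> 135
FD 15: (24.586,7.414) -> (13.979,18.021) [heading=135, draw]
LT 180: heading 135 -> 315
FD 1: (13.979,18.021) -> (14.686,17.314) [heading=315, draw]
PD: pen down
Final: pos=(14.686,17.314), heading=315, 5 segment(s) drawn

Answer: 14.686 17.314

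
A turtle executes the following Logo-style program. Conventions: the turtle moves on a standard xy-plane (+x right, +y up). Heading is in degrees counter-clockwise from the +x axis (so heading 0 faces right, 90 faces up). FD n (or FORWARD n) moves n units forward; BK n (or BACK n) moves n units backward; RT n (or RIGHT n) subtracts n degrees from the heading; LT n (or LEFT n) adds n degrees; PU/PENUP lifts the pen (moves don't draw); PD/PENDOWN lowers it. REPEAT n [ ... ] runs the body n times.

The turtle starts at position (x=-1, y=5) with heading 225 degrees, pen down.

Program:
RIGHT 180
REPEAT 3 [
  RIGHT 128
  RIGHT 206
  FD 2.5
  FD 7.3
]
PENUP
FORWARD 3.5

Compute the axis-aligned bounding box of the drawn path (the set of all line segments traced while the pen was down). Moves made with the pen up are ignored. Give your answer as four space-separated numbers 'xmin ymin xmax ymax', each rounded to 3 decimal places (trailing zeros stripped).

Answer: -4.341 5 2.191 32.212

Derivation:
Executing turtle program step by step:
Start: pos=(-1,5), heading=225, pen down
RT 180: heading 225 -> 45
REPEAT 3 [
  -- iteration 1/3 --
  RT 128: heading 45 -> 277
  RT 206: heading 277 -> 71
  FD 2.5: (-1,5) -> (-0.186,7.364) [heading=71, draw]
  FD 7.3: (-0.186,7.364) -> (2.191,14.266) [heading=71, draw]
  -- iteration 2/3 --
  RT 128: heading 71 -> 303
  RT 206: heading 303 -> 97
  FD 2.5: (2.191,14.266) -> (1.886,16.747) [heading=97, draw]
  FD 7.3: (1.886,16.747) -> (0.996,23.993) [heading=97, draw]
  -- iteration 3/3 --
  RT 128: heading 97 -> 329
  RT 206: heading 329 -> 123
  FD 2.5: (0.996,23.993) -> (-0.365,26.09) [heading=123, draw]
  FD 7.3: (-0.365,26.09) -> (-4.341,32.212) [heading=123, draw]
]
PU: pen up
FD 3.5: (-4.341,32.212) -> (-6.247,35.147) [heading=123, move]
Final: pos=(-6.247,35.147), heading=123, 6 segment(s) drawn

Segment endpoints: x in {-4.341, -1, -0.365, -0.186, 0.996, 1.886, 2.191}, y in {5, 7.364, 14.266, 16.747, 23.993, 26.09, 32.212}
xmin=-4.341, ymin=5, xmax=2.191, ymax=32.212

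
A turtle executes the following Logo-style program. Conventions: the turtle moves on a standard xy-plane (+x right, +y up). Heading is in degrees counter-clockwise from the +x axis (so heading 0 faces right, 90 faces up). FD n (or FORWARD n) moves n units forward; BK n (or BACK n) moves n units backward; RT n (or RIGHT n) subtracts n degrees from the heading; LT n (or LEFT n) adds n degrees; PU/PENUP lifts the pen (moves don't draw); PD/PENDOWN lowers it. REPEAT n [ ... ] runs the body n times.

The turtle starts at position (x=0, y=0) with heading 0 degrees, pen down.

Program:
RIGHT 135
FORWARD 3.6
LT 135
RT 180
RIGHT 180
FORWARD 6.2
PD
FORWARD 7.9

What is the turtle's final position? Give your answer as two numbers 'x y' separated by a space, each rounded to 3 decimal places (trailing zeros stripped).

Answer: 11.554 -2.546

Derivation:
Executing turtle program step by step:
Start: pos=(0,0), heading=0, pen down
RT 135: heading 0 -> 225
FD 3.6: (0,0) -> (-2.546,-2.546) [heading=225, draw]
LT 135: heading 225 -> 0
RT 180: heading 0 -> 180
RT 180: heading 180 -> 0
FD 6.2: (-2.546,-2.546) -> (3.654,-2.546) [heading=0, draw]
PD: pen down
FD 7.9: (3.654,-2.546) -> (11.554,-2.546) [heading=0, draw]
Final: pos=(11.554,-2.546), heading=0, 3 segment(s) drawn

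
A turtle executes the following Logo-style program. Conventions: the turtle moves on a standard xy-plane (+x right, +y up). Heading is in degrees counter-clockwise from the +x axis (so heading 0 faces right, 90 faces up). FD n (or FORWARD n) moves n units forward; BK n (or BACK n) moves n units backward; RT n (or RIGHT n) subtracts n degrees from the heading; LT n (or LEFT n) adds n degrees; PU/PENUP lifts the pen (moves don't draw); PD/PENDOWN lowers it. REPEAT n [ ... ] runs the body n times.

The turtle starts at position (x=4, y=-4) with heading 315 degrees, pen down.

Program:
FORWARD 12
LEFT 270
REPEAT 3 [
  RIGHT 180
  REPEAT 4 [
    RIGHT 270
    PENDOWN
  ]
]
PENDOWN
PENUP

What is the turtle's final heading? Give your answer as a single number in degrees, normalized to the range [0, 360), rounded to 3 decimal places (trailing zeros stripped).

Executing turtle program step by step:
Start: pos=(4,-4), heading=315, pen down
FD 12: (4,-4) -> (12.485,-12.485) [heading=315, draw]
LT 270: heading 315 -> 225
REPEAT 3 [
  -- iteration 1/3 --
  RT 180: heading 225 -> 45
  REPEAT 4 [
    -- iteration 1/4 --
    RT 270: heading 45 -> 135
    PD: pen down
    -- iteration 2/4 --
    RT 270: heading 135 -> 225
    PD: pen down
    -- iteration 3/4 --
    RT 270: heading 225 -> 315
    PD: pen down
    -- iteration 4/4 --
    RT 270: heading 315 -> 45
    PD: pen down
  ]
  -- iteration 2/3 --
  RT 180: heading 45 -> 225
  REPEAT 4 [
    -- iteration 1/4 --
    RT 270: heading 225 -> 315
    PD: pen down
    -- iteration 2/4 --
    RT 270: heading 315 -> 45
    PD: pen down
    -- iteration 3/4 --
    RT 270: heading 45 -> 135
    PD: pen down
    -- iteration 4/4 --
    RT 270: heading 135 -> 225
    PD: pen down
  ]
  -- iteration 3/3 --
  RT 180: heading 225 -> 45
  REPEAT 4 [
    -- iteration 1/4 --
    RT 270: heading 45 -> 135
    PD: pen down
    -- iteration 2/4 --
    RT 270: heading 135 -> 225
    PD: pen down
    -- iteration 3/4 --
    RT 270: heading 225 -> 315
    PD: pen down
    -- iteration 4/4 --
    RT 270: heading 315 -> 45
    PD: pen down
  ]
]
PD: pen down
PU: pen up
Final: pos=(12.485,-12.485), heading=45, 1 segment(s) drawn

Answer: 45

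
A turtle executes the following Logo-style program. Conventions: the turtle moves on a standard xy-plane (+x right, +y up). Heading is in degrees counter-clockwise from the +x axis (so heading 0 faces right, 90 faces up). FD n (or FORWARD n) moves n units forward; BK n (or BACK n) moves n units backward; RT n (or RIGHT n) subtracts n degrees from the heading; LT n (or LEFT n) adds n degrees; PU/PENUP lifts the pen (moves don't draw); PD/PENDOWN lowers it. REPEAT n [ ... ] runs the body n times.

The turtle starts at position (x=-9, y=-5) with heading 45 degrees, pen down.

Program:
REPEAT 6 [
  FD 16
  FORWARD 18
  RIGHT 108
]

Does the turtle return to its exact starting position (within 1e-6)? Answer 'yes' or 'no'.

Answer: no

Derivation:
Executing turtle program step by step:
Start: pos=(-9,-5), heading=45, pen down
REPEAT 6 [
  -- iteration 1/6 --
  FD 16: (-9,-5) -> (2.314,6.314) [heading=45, draw]
  FD 18: (2.314,6.314) -> (15.042,19.042) [heading=45, draw]
  RT 108: heading 45 -> 297
  -- iteration 2/6 --
  FD 16: (15.042,19.042) -> (22.305,4.786) [heading=297, draw]
  FD 18: (22.305,4.786) -> (30.477,-11.253) [heading=297, draw]
  RT 108: heading 297 -> 189
  -- iteration 3/6 --
  FD 16: (30.477,-11.253) -> (14.674,-13.756) [heading=189, draw]
  FD 18: (14.674,-13.756) -> (-3.104,-16.571) [heading=189, draw]
  RT 108: heading 189 -> 81
  -- iteration 4/6 --
  FD 16: (-3.104,-16.571) -> (-0.601,-0.768) [heading=81, draw]
  FD 18: (-0.601,-0.768) -> (2.215,17.01) [heading=81, draw]
  RT 108: heading 81 -> 333
  -- iteration 5/6 --
  FD 16: (2.215,17.01) -> (16.471,9.746) [heading=333, draw]
  FD 18: (16.471,9.746) -> (32.509,1.574) [heading=333, draw]
  RT 108: heading 333 -> 225
  -- iteration 6/6 --
  FD 16: (32.509,1.574) -> (21.195,-9.739) [heading=225, draw]
  FD 18: (21.195,-9.739) -> (8.467,-22.467) [heading=225, draw]
  RT 108: heading 225 -> 117
]
Final: pos=(8.467,-22.467), heading=117, 12 segment(s) drawn

Start position: (-9, -5)
Final position: (8.467, -22.467)
Distance = 24.702; >= 1e-6 -> NOT closed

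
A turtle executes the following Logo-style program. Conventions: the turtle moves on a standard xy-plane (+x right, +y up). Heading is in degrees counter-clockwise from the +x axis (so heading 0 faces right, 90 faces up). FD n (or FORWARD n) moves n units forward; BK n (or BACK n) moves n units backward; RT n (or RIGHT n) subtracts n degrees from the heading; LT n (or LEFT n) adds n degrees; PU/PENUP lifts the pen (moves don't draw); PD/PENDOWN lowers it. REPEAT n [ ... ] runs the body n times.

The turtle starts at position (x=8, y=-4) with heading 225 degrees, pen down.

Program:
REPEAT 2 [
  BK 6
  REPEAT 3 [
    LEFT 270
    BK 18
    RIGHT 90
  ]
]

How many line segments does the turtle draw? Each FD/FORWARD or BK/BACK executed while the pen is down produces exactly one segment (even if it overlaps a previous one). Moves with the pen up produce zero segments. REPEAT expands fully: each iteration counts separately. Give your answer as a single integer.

Executing turtle program step by step:
Start: pos=(8,-4), heading=225, pen down
REPEAT 2 [
  -- iteration 1/2 --
  BK 6: (8,-4) -> (12.243,0.243) [heading=225, draw]
  REPEAT 3 [
    -- iteration 1/3 --
    LT 270: heading 225 -> 135
    BK 18: (12.243,0.243) -> (24.971,-12.485) [heading=135, draw]
    RT 90: heading 135 -> 45
    -- iteration 2/3 --
    LT 270: heading 45 -> 315
    BK 18: (24.971,-12.485) -> (12.243,0.243) [heading=315, draw]
    RT 90: heading 315 -> 225
    -- iteration 3/3 --
    LT 270: heading 225 -> 135
    BK 18: (12.243,0.243) -> (24.971,-12.485) [heading=135, draw]
    RT 90: heading 135 -> 45
  ]
  -- iteration 2/2 --
  BK 6: (24.971,-12.485) -> (20.728,-16.728) [heading=45, draw]
  REPEAT 3 [
    -- iteration 1/3 --
    LT 270: heading 45 -> 315
    BK 18: (20.728,-16.728) -> (8,-4) [heading=315, draw]
    RT 90: heading 315 -> 225
    -- iteration 2/3 --
    LT 270: heading 225 -> 135
    BK 18: (8,-4) -> (20.728,-16.728) [heading=135, draw]
    RT 90: heading 135 -> 45
    -- iteration 3/3 --
    LT 270: heading 45 -> 315
    BK 18: (20.728,-16.728) -> (8,-4) [heading=315, draw]
    RT 90: heading 315 -> 225
  ]
]
Final: pos=(8,-4), heading=225, 8 segment(s) drawn
Segments drawn: 8

Answer: 8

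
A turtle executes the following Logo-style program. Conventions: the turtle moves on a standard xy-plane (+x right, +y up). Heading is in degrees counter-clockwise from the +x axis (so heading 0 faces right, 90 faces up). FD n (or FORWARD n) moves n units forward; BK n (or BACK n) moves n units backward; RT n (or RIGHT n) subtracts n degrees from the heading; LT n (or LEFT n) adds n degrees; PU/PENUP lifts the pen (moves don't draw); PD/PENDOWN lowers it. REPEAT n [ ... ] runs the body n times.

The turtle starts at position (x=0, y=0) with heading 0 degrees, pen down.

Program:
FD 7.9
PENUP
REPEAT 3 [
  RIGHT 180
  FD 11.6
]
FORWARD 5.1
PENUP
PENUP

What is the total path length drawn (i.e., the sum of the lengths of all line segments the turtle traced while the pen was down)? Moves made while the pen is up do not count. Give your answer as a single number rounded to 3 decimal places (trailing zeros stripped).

Executing turtle program step by step:
Start: pos=(0,0), heading=0, pen down
FD 7.9: (0,0) -> (7.9,0) [heading=0, draw]
PU: pen up
REPEAT 3 [
  -- iteration 1/3 --
  RT 180: heading 0 -> 180
  FD 11.6: (7.9,0) -> (-3.7,0) [heading=180, move]
  -- iteration 2/3 --
  RT 180: heading 180 -> 0
  FD 11.6: (-3.7,0) -> (7.9,0) [heading=0, move]
  -- iteration 3/3 --
  RT 180: heading 0 -> 180
  FD 11.6: (7.9,0) -> (-3.7,0) [heading=180, move]
]
FD 5.1: (-3.7,0) -> (-8.8,0) [heading=180, move]
PU: pen up
PU: pen up
Final: pos=(-8.8,0), heading=180, 1 segment(s) drawn

Segment lengths:
  seg 1: (0,0) -> (7.9,0), length = 7.9
Total = 7.9

Answer: 7.9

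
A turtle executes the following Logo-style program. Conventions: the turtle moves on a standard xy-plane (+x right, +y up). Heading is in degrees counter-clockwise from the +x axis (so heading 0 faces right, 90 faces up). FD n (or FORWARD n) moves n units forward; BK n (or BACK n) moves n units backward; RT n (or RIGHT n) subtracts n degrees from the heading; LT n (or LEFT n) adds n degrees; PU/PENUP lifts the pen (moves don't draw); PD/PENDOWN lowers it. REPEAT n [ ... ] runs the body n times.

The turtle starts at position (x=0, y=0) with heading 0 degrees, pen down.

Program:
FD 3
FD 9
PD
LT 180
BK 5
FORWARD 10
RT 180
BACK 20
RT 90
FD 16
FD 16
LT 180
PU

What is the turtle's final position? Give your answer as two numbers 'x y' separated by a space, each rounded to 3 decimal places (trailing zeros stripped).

Executing turtle program step by step:
Start: pos=(0,0), heading=0, pen down
FD 3: (0,0) -> (3,0) [heading=0, draw]
FD 9: (3,0) -> (12,0) [heading=0, draw]
PD: pen down
LT 180: heading 0 -> 180
BK 5: (12,0) -> (17,0) [heading=180, draw]
FD 10: (17,0) -> (7,0) [heading=180, draw]
RT 180: heading 180 -> 0
BK 20: (7,0) -> (-13,0) [heading=0, draw]
RT 90: heading 0 -> 270
FD 16: (-13,0) -> (-13,-16) [heading=270, draw]
FD 16: (-13,-16) -> (-13,-32) [heading=270, draw]
LT 180: heading 270 -> 90
PU: pen up
Final: pos=(-13,-32), heading=90, 7 segment(s) drawn

Answer: -13 -32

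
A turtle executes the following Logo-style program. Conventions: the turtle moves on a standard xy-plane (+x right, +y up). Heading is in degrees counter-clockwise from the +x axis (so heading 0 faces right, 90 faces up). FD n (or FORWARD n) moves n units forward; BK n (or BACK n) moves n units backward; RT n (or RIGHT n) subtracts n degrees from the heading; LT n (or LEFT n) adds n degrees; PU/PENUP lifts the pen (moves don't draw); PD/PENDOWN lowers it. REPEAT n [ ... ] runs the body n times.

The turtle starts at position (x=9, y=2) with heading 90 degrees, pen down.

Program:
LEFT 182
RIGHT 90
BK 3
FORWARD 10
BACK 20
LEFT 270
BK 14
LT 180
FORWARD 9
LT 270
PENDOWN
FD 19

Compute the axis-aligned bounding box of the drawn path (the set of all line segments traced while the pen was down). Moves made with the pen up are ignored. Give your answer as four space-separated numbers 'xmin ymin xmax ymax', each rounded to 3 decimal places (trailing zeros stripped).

Executing turtle program step by step:
Start: pos=(9,2), heading=90, pen down
LT 182: heading 90 -> 272
RT 90: heading 272 -> 182
BK 3: (9,2) -> (11.998,2.105) [heading=182, draw]
FD 10: (11.998,2.105) -> (2.004,1.756) [heading=182, draw]
BK 20: (2.004,1.756) -> (21.992,2.454) [heading=182, draw]
LT 270: heading 182 -> 92
BK 14: (21.992,2.454) -> (22.481,-11.538) [heading=92, draw]
LT 180: heading 92 -> 272
FD 9: (22.481,-11.538) -> (22.795,-20.532) [heading=272, draw]
LT 270: heading 272 -> 182
PD: pen down
FD 19: (22.795,-20.532) -> (3.806,-21.195) [heading=182, draw]
Final: pos=(3.806,-21.195), heading=182, 6 segment(s) drawn

Segment endpoints: x in {2.004, 3.806, 9, 11.998, 21.992, 22.481, 22.795}, y in {-21.195, -20.532, -11.538, 1.756, 2, 2.105, 2.454}
xmin=2.004, ymin=-21.195, xmax=22.795, ymax=2.454

Answer: 2.004 -21.195 22.795 2.454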